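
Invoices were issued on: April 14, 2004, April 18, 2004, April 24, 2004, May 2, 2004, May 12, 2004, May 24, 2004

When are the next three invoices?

June 7, 2004; June 23, 2004; July 11, 2004

Gaps: 4, 6, 8, 10, 12 days — each gap is 2 larger than the previous one.
Next gap: 14 days. May 24, 2004 + 14 days = June 7, 2004.
Next gap: 16 days. June 7, 2004 + 16 days = June 23, 2004.
Next gap: 18 days. June 23, 2004 + 18 days = July 11, 2004.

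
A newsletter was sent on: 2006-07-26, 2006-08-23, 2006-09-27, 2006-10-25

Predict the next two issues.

These are Wednesdays at 28- or 35-day spacing (28, 35, 28).
The pattern: 4th Wednesday of the month.
4th Wednesday of November 2006: 2006-11-22.
December 2006 — 4th Wednesday is 2006-12-27.

2006-11-22, 2006-12-27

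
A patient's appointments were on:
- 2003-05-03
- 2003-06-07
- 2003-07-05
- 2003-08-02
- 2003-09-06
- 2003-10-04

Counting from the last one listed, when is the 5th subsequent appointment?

2004-03-06

All dates are Saturdays, 35, 28, 28, 35, 28 days apart.
Specifically, the 1st Saturday of each month.
1st Saturday of November 2003: 2003-11-01.
1st Saturday of December 2003: 2003-12-06.
January 2004 — 1st Saturday is 2004-01-03.
1st Saturday of February 2004: 2004-02-07.
1st Saturday of March 2004: 2004-03-06.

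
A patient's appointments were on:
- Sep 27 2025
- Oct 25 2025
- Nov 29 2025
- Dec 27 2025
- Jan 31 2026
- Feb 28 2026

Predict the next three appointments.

Mar 28 2026, Apr 25 2026, May 30 2026

Every date is a Saturday; gaps 28, 35, 28, 35, 28 days.
Each is the last Saturday of its month (at least one falls on the 29th or later, ruling out '4th Saturday').
Last Saturday of March 2026: Mar 28 2026.
April 2026 ends with Saturday Apr 25 2026.
May 2026 ends with Saturday May 30 2026.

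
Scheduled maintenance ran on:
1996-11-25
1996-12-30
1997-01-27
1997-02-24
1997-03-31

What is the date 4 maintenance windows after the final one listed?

These are Mondays with 35, 28, 28, 35-day gaps.
Each is the final Monday of its month — 1996-12-30 is past the 28th, so '4th Monday' doesn't fit.
April 1997 ends with Monday 1997-04-28.
Last Monday of May 1997: 1997-05-26.
June 1997 ends with Monday 1997-06-30.
July 1997 ends with Monday 1997-07-28.

1997-07-28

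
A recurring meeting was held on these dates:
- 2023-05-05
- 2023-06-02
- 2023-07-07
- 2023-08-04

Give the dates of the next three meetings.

Gaps: 28, 35, 28 days — a mix of 28 and 35. Every date is a Friday.
Each is the 1st Friday of its month.
1st Friday of September 2023: 2023-09-01.
October 2023 — 1st Friday is 2023-10-06.
1st Friday of November 2023: 2023-11-03.

2023-09-01, 2023-10-06, 2023-11-03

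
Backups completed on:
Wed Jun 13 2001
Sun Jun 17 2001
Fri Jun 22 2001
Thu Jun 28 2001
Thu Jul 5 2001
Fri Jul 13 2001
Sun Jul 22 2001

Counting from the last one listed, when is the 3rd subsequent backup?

Fri Aug 24 2001

The spacing grows by 1 each time: 4, 5, 6, 7, 8, 9 days.
Next gap: 10 days. Sun Jul 22 2001 + 10 days = Wed Aug 1 2001.
Next gap: 11 days. Wed Aug 1 2001 + 11 days = Sun Aug 12 2001.
Next gap: 12 days. Sun Aug 12 2001 + 12 days = Fri Aug 24 2001.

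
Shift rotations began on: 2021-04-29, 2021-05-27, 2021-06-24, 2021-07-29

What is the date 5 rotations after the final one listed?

2021-12-30

These are Thursdays with 28, 28, 35-day gaps.
Each is the final Thursday of its month — 2021-04-29 is past the 28th, so '4th Thursday' doesn't fit.
Last Thursday of August 2021: 2021-08-26.
September 2021 ends with Thursday 2021-09-30.
October 2021 ends with Thursday 2021-10-28.
Last Thursday of November 2021: 2021-11-25.
December 2021 ends with Thursday 2021-12-30.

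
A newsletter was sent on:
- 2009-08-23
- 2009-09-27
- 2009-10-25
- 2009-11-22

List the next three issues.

Gaps: 35, 28, 28 days — a mix of 28 and 35. Every date is a Sunday.
Each is the 4th Sunday of its month.
4th Sunday of December 2009: 2009-12-27.
4th Sunday of January 2010: 2010-01-24.
February 2010 — 4th Sunday is 2010-02-28.

2009-12-27, 2010-01-24, 2010-02-28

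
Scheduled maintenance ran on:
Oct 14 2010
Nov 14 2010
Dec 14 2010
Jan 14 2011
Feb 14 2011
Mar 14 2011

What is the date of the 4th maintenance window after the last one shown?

Jul 14 2011

Each date is the 14th; the gaps (31, 30, 31, 31, 28) track the month lengths.
The rule is the 14th of each month.
Next: April 2011 → Apr 14 2011.
May 2011: May 14 2011.
Next: June 2011 → Jun 14 2011.
July 2011: Jul 14 2011.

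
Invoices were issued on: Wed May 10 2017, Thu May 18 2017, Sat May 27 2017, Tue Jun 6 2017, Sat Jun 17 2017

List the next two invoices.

Intervals are 8, 9, 10, 11 days — an arithmetic progression with common difference 1.
Next gap: 12 days. Sat Jun 17 2017 + 12 days = Thu Jun 29 2017.
Next gap: 13 days. Thu Jun 29 2017 + 13 days = Wed Jul 12 2017.

Thu Jun 29 2017, Wed Jul 12 2017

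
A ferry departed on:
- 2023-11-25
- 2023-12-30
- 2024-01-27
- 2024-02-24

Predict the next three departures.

Every date is a Saturday; gaps 35, 28, 28 days.
Each is the last Saturday of its month (at least one falls on the 29th or later, ruling out '4th Saturday').
Last Saturday of March 2024: 2024-03-30.
Last Saturday of April 2024: 2024-04-27.
Last Saturday of May 2024: 2024-05-25.

2024-03-30, 2024-04-27, 2024-05-25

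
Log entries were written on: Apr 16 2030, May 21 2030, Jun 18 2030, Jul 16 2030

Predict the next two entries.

Aug 20 2030, Sep 17 2030

All dates are Tuesdays, 35, 28, 28 days apart.
Specifically, the 3rd Tuesday of each month.
3rd Tuesday of August 2030: Aug 20 2030.
3rd Tuesday of September 2030: Sep 17 2030.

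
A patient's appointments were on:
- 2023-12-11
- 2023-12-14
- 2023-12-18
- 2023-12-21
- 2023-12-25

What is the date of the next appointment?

Every event lands on a Monday or Thursday (gaps cycle 3, 4, 3, 4).
So the schedule is: every Monday and Thursday.
Next Thursday: 2023-12-28.

2023-12-28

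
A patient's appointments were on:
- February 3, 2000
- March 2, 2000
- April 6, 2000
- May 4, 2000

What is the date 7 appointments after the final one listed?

These are Thursdays at 28- or 35-day spacing (28, 35, 28).
The pattern: 1st Thursday of the month.
June 2000 — 1st Thursday is June 1, 2000.
July 2000 — 1st Thursday is July 6, 2000.
August 2000 — 1st Thursday is August 3, 2000.
1st Thursday of September 2000: September 7, 2000.
October 2000 — 1st Thursday is October 5, 2000.
1st Thursday of November 2000: November 2, 2000.
1st Thursday of December 2000: December 7, 2000.

December 7, 2000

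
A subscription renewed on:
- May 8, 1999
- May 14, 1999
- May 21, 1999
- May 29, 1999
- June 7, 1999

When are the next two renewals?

Gaps: 6, 7, 8, 9 days — each gap is 1 larger than the previous one.
Next gap: 10 days. June 7, 1999 + 10 days = June 17, 1999.
Next gap: 11 days. June 17, 1999 + 11 days = June 28, 1999.

June 17, 1999; June 28, 1999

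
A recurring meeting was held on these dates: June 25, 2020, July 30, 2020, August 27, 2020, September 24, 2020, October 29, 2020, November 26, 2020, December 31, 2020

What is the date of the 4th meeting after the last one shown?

April 29, 2021

All Thursdays; the gaps (35, 28, 28, 35, 28, 35) vary with month length.
This is the last Thursday of each month.
Last Thursday of January 2021: January 28, 2021.
Last Thursday of February 2021: February 25, 2021.
March 2021 ends with Thursday March 25, 2021.
Last Thursday of April 2021: April 29, 2021.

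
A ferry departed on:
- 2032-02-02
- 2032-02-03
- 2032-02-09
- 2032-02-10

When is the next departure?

2032-02-16

The gap pattern 1, 6, 1 repeats every 2 events.
These are the Mondays and Tuesdays of each week.
Next Monday: 2032-02-16.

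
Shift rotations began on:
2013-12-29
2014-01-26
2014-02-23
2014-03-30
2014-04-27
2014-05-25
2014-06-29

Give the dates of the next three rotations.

2014-07-27, 2014-08-31, 2014-09-28

Every date is a Sunday; gaps 28, 28, 35, 28, 28, 35 days.
Each is the last Sunday of its month (at least one falls on the 29th or later, ruling out '4th Sunday').
July 2014 ends with Sunday 2014-07-27.
August 2014 ends with Sunday 2014-08-31.
September 2014 ends with Sunday 2014-09-28.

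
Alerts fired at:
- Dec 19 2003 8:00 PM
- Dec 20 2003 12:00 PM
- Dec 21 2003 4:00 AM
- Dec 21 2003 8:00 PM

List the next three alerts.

Dec 22 2003 12:00 PM, Dec 23 2003 4:00 AM, Dec 23 2003 8:00 PM

Spacing: 16, 16, 16 h — constant 16 h.
Dec 21 2003 8:00 PM + 16 h = Dec 22 2003 12:00 PM.
Dec 22 2003 12:00 PM + 16 h = Dec 23 2003 4:00 AM.
Dec 23 2003 4:00 AM + 16 h = Dec 23 2003 8:00 PM.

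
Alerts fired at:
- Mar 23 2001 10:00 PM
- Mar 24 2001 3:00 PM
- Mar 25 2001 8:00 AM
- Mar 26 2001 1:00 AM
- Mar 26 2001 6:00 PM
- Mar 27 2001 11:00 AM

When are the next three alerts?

Spacing: 17, 17, 17, 17, 17 h — constant 17 h.
Mar 27 2001 11:00 AM + 17 h = Mar 28 2001 4:00 AM.
Mar 28 2001 4:00 AM + 17 h = Mar 28 2001 9:00 PM.
Mar 28 2001 9:00 PM + 17 h = Mar 29 2001 2:00 PM.

Mar 28 2001 4:00 AM, Mar 28 2001 9:00 PM, Mar 29 2001 2:00 PM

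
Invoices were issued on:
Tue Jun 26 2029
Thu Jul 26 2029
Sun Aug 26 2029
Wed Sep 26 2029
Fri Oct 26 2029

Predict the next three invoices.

Gaps: 30, 31, 31, 30 days — not constant. Every event is on the 26th of the month.
Pattern: the 26th of each month.
November 2029: Mon Nov 26 2029.
December 2029: Wed Dec 26 2029.
January 2030: Sat Jan 26 2030.

Mon Nov 26 2029, Wed Dec 26 2029, Sat Jan 26 2030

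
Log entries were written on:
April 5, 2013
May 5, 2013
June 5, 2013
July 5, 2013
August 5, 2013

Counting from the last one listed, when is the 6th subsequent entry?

Each date is the 5th; the gaps (30, 31, 30, 31) track the month lengths.
The rule is the 5th of each month.
Next: September 2013 → September 5, 2013.
Next: October 2013 → October 5, 2013.
November 2013: November 5, 2013.
Next: December 2013 → December 5, 2013.
January 2014: January 5, 2014.
February 2014: February 5, 2014.

February 5, 2014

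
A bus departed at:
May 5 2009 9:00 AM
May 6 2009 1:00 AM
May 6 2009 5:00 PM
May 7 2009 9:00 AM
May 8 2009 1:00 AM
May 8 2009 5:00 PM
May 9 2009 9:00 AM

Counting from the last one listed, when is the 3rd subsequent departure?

May 11 2009 9:00 AM

The interval is a steady 16 hours (16, 16, 16, 16, 16, 16).
May 9 2009 9:00 AM + 16 h = May 10 2009 1:00 AM.
May 10 2009 1:00 AM + 16 h = May 10 2009 5:00 PM.
May 10 2009 5:00 PM + 16 h = May 11 2009 9:00 AM.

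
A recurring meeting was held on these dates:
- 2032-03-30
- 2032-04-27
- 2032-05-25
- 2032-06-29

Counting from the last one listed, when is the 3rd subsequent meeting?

2032-09-28

Every date is a Tuesday; gaps 28, 28, 35 days.
Each is the last Tuesday of its month (at least one falls on the 29th or later, ruling out '4th Tuesday').
July 2032 ends with Tuesday 2032-07-27.
August 2032 ends with Tuesday 2032-08-31.
Last Tuesday of September 2032: 2032-09-28.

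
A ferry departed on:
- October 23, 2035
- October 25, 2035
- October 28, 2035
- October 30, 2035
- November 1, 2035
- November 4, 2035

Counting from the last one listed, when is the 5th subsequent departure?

November 15, 2035

The gap pattern 2, 3, 2, 2, 3 repeats every 3 events.
These are the Tuesdays, Thursdays and Sundays of each week.
Next Tuesday: November 6, 2035.
Next Thursday: November 8, 2035.
The following Sunday is November 11, 2035.
Next Tuesday: November 13, 2035.
The following Thursday is November 15, 2035.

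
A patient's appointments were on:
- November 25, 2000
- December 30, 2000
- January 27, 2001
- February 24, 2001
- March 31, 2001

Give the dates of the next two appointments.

April 28, 2001; May 26, 2001

All Saturdays; the gaps (35, 28, 28, 35) vary with month length.
This is the last Saturday of each month.
Last Saturday of April 2001: April 28, 2001.
Last Saturday of May 2001: May 26, 2001.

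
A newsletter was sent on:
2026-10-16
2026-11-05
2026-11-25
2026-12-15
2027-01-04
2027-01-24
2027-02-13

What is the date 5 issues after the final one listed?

2027-05-24

The spacing is 20, 20, 20, 20, 20, 20 days — always 20 days.
2027-02-13 + 20 days = 2027-03-05.
2027-03-05 + 20 days = 2027-03-25.
2027-03-25 + 20 days = 2027-04-14.
2027-04-14 + 20 days = 2027-05-04.
2027-05-04 + 20 days = 2027-05-24.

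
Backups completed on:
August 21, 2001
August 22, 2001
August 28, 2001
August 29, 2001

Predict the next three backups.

Gaps: 1, 6, 1 days — not constant, but cyclic with period 2.
The events fall on every Tuesday and Wednesday.
The following Tuesday is September 4, 2001.
Next Wednesday: September 5, 2001.
The following Tuesday is September 11, 2001.

September 4, 2001; September 5, 2001; September 11, 2001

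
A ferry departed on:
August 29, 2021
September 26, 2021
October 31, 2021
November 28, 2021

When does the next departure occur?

All Sundays; the gaps (28, 35, 28) vary with month length.
This is the last Sunday of each month.
Last Sunday of December 2021: December 26, 2021.

December 26, 2021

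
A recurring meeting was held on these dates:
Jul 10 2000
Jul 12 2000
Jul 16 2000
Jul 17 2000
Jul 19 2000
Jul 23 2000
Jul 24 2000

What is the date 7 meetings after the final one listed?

Every event lands on a Monday or Wednesday or Sunday (gaps cycle 2, 4, 1, 2, 4, 1).
So the schedule is: every Monday, Wednesday and Sunday.
Next Wednesday: Jul 26 2000.
Next Sunday: Jul 30 2000.
Next Monday: Jul 31 2000.
The following Wednesday is Aug 2 2000.
Next Sunday: Aug 6 2000.
The following Monday is Aug 7 2000.
Next Wednesday: Aug 9 2000.

Aug 9 2000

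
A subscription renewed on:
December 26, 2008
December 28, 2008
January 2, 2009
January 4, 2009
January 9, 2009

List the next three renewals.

The gap pattern 2, 5, 2, 5 repeats every 2 events.
These are the Fridays and Sundays of each week.
The following Sunday is January 11, 2009.
The following Friday is January 16, 2009.
Next Sunday: January 18, 2009.

January 11, 2009; January 16, 2009; January 18, 2009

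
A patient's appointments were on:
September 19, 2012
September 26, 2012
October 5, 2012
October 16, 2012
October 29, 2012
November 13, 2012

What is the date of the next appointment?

November 30, 2012

Gaps: 7, 9, 11, 13, 15 days — each gap is 2 larger than the previous one.
Next gap: 17 days. November 13, 2012 + 17 days = November 30, 2012.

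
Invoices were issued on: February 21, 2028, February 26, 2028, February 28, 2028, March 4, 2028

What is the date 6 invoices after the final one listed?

March 25, 2028

The gap pattern 5, 2, 5 repeats every 2 events.
These are the Mondays and Saturdays of each week.
The following Monday is March 6, 2028.
Next Saturday: March 11, 2028.
The following Monday is March 13, 2028.
The following Saturday is March 18, 2028.
Next Monday: March 20, 2028.
The following Saturday is March 25, 2028.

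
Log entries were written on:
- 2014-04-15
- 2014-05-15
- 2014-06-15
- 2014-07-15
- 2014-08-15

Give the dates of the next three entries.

Gaps: 30, 31, 30, 31 days — not constant. Every event is on the 15th of the month.
Pattern: the 15th of each month.
September 2014: 2014-09-15.
Next: October 2014 → 2014-10-15.
November 2014: 2014-11-15.

2014-09-15, 2014-10-15, 2014-11-15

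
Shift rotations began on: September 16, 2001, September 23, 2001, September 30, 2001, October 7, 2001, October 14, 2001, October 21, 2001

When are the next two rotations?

Gaps between consecutive events: 7, 7, 7, 7, 7 days — a constant 7-day interval.
October 21, 2001 + 7 days = October 28, 2001.
October 28, 2001 + 7 days = November 4, 2001.

October 28, 2001; November 4, 2001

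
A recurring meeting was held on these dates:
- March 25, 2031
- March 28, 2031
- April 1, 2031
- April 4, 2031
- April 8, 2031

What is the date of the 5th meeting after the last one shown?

Every event lands on a Tuesday or Friday (gaps cycle 3, 4, 3, 4).
So the schedule is: every Tuesday and Friday.
Next Friday: April 11, 2031.
Next Tuesday: April 15, 2031.
The following Friday is April 18, 2031.
The following Tuesday is April 22, 2031.
The following Friday is April 25, 2031.

April 25, 2031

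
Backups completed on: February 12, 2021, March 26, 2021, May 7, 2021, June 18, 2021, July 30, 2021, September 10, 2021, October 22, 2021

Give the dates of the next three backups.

December 3, 2021; January 14, 2022; February 25, 2022

Gaps between consecutive events: 42, 42, 42, 42, 42, 42 days — a constant 42-day interval.
October 22, 2021 + 42 days = December 3, 2021.
December 3, 2021 + 42 days = January 14, 2022.
January 14, 2022 + 42 days = February 25, 2022.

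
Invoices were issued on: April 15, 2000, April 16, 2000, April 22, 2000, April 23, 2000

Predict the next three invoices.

Gaps: 1, 6, 1 days — not constant, but cyclic with period 2.
The events fall on every Saturday and Sunday.
The following Saturday is April 29, 2000.
The following Sunday is April 30, 2000.
Next Saturday: May 6, 2000.

April 29, 2000; April 30, 2000; May 6, 2000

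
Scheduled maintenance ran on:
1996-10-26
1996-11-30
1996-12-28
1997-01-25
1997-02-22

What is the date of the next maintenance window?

These are Saturdays with 35, 28, 28, 28-day gaps.
Each is the final Saturday of its month — 1996-11-30 is past the 28th, so '4th Saturday' doesn't fit.
March 1997 ends with Saturday 1997-03-29.

1997-03-29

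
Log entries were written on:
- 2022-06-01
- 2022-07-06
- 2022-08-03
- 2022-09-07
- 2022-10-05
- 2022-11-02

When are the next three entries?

Gaps: 35, 28, 35, 28, 28 days — a mix of 28 and 35. Every date is a Wednesday.
Each is the 1st Wednesday of its month.
December 2022 — 1st Wednesday is 2022-12-07.
January 2023 — 1st Wednesday is 2023-01-04.
February 2023 — 1st Wednesday is 2023-02-01.

2022-12-07, 2023-01-04, 2023-02-01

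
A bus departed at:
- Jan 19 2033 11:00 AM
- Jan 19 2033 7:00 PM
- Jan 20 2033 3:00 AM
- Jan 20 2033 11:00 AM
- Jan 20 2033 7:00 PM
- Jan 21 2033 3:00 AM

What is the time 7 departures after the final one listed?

The interval is a steady 8 hours (8, 8, 8, 8, 8).
Jan 21 2033 3:00 AM + 8 h = Jan 21 2033 11:00 AM.
Jan 21 2033 11:00 AM + 8 h = Jan 21 2033 7:00 PM.
Jan 21 2033 7:00 PM + 8 h = Jan 22 2033 3:00 AM.
Jan 22 2033 3:00 AM + 8 h = Jan 22 2033 11:00 AM.
Jan 22 2033 11:00 AM + 8 h = Jan 22 2033 7:00 PM.
Jan 22 2033 7:00 PM + 8 h = Jan 23 2033 3:00 AM.
Jan 23 2033 3:00 AM + 8 h = Jan 23 2033 11:00 AM.

Jan 23 2033 11:00 AM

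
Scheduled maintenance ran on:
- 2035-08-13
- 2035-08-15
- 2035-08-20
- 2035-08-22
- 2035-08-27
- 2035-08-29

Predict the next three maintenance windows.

2035-09-03, 2035-09-05, 2035-09-10

The gap pattern 2, 5, 2, 5, 2 repeats every 2 events.
These are the Mondays and Wednesdays of each week.
Next Monday: 2035-09-03.
The following Wednesday is 2035-09-05.
Next Monday: 2035-09-10.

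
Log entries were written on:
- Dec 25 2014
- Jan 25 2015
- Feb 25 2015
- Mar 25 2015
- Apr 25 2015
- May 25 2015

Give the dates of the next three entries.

Jun 25 2015, Jul 25 2015, Aug 25 2015

The day-of-month is always 25 (31, 31, 28, 31, 30 days between events).
So this recurs on the 25th of each month.
June 2015: Jun 25 2015.
July 2015: Jul 25 2015.
Next: August 2015 → Aug 25 2015.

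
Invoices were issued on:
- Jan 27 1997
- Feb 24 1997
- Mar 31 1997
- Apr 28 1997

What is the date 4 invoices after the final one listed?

Aug 25 1997

All Mondays; the gaps (28, 35, 28) vary with month length.
This is the last Monday of each month.
Last Monday of May 1997: May 26 1997.
Last Monday of June 1997: Jun 30 1997.
Last Monday of July 1997: Jul 28 1997.
August 1997 ends with Monday Aug 25 1997.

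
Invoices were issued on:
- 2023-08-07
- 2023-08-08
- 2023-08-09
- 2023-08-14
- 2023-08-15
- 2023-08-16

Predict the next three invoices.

2023-08-21, 2023-08-22, 2023-08-23

The gap pattern 1, 1, 5, 1, 1 repeats every 3 events.
These are the Mondays, Tuesdays and Wednesdays of each week.
The following Monday is 2023-08-21.
Next Tuesday: 2023-08-22.
The following Wednesday is 2023-08-23.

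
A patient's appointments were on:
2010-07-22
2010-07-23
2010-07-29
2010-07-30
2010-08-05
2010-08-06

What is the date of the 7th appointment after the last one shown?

Gaps: 1, 6, 1, 6, 1 days — not constant, but cyclic with period 2.
The events fall on every Thursday and Friday.
Next Thursday: 2010-08-12.
The following Friday is 2010-08-13.
The following Thursday is 2010-08-19.
Next Friday: 2010-08-20.
The following Thursday is 2010-08-26.
The following Friday is 2010-08-27.
Next Thursday: 2010-09-02.

2010-09-02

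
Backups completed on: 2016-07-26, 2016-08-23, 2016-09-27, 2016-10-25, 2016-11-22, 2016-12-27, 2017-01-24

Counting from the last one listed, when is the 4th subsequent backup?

Gaps: 28, 35, 28, 28, 35, 28 days — a mix of 28 and 35. Every date is a Tuesday.
Each is the 4th Tuesday of its month.
February 2017 — 4th Tuesday is 2017-02-28.
March 2017 — 4th Tuesday is 2017-03-28.
4th Tuesday of April 2017: 2017-04-25.
May 2017 — 4th Tuesday is 2017-05-23.

2017-05-23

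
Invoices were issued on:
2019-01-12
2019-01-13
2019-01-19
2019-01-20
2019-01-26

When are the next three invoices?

Gaps: 1, 6, 1, 6 days — not constant, but cyclic with period 2.
The events fall on every Saturday and Sunday.
Next Sunday: 2019-01-27.
Next Saturday: 2019-02-02.
The following Sunday is 2019-02-03.

2019-01-27, 2019-02-02, 2019-02-03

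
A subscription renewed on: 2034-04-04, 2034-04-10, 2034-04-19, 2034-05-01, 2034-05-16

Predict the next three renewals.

2034-06-03, 2034-06-24, 2034-07-18

The spacing grows by 3 each time: 6, 9, 12, 15 days.
Next gap: 18 days. 2034-05-16 + 18 days = 2034-06-03.
Next gap: 21 days. 2034-06-03 + 21 days = 2034-06-24.
Next gap: 24 days. 2034-06-24 + 24 days = 2034-07-18.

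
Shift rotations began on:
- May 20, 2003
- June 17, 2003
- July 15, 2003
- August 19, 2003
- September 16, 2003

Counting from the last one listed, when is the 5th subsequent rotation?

Gaps: 28, 28, 35, 28 days — a mix of 28 and 35. Every date is a Tuesday.
Each is the 3rd Tuesday of its month.
3rd Tuesday of October 2003: October 21, 2003.
3rd Tuesday of November 2003: November 18, 2003.
December 2003 — 3rd Tuesday is December 16, 2003.
3rd Tuesday of January 2004: January 20, 2004.
February 2004 — 3rd Tuesday is February 17, 2004.

February 17, 2004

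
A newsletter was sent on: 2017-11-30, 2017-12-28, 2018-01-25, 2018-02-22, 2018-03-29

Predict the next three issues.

2018-04-26, 2018-05-31, 2018-06-28

These are Thursdays with 28, 28, 28, 35-day gaps.
Each is the final Thursday of its month — 2017-11-30 is past the 28th, so '4th Thursday' doesn't fit.
April 2018 ends with Thursday 2018-04-26.
May 2018 ends with Thursday 2018-05-31.
Last Thursday of June 2018: 2018-06-28.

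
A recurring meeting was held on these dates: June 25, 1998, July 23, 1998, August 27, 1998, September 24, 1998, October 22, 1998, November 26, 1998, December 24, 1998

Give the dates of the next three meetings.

These are Thursdays at 28- or 35-day spacing (28, 35, 28, 28, 35, 28).
The pattern: 4th Thursday of the month.
4th Thursday of January 1999: January 28, 1999.
February 1999 — 4th Thursday is February 25, 1999.
4th Thursday of March 1999: March 25, 1999.

January 28, 1999; February 25, 1999; March 25, 1999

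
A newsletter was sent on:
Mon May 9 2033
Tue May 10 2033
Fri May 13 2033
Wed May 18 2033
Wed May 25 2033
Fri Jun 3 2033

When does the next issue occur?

Tue Jun 14 2033

Gaps: 1, 3, 5, 7, 9 days — each gap is 2 larger than the previous one.
Next gap: 11 days. Fri Jun 3 2033 + 11 days = Tue Jun 14 2033.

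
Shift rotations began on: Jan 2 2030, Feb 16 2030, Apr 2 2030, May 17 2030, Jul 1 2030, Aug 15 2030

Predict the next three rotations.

Sep 29 2030, Nov 13 2030, Dec 28 2030

Every event comes 45 days after the last (45, 45, 45, 45, 45).
Aug 15 2030 + 45 days = Sep 29 2030.
Sep 29 2030 + 45 days = Nov 13 2030.
Nov 13 2030 + 45 days = Dec 28 2030.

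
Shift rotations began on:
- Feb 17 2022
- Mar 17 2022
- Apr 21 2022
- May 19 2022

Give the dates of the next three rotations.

These are Thursdays at 28- or 35-day spacing (28, 35, 28).
The pattern: 3rd Thursday of the month.
3rd Thursday of June 2022: Jun 16 2022.
3rd Thursday of July 2022: Jul 21 2022.
August 2022 — 3rd Thursday is Aug 18 2022.

Jun 16 2022, Jul 21 2022, Aug 18 2022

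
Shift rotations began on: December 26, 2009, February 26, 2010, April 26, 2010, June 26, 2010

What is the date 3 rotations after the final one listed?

The day-of-month is always 26 (62, 59, 61 days between events).
So this recurs on the 26th of every 2 months.
Next: August 2010 → August 26, 2010.
Next: October 2010 → October 26, 2010.
December 2010: December 26, 2010.

December 26, 2010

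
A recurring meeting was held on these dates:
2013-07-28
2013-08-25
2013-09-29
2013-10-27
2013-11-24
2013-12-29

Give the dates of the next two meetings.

All Sundays; the gaps (28, 35, 28, 28, 35) vary with month length.
This is the last Sunday of each month.
January 2014 ends with Sunday 2014-01-26.
Last Sunday of February 2014: 2014-02-23.

2014-01-26, 2014-02-23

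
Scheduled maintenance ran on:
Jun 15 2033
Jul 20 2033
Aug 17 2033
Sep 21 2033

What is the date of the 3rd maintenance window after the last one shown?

Dec 21 2033

Gaps: 35, 28, 35 days — a mix of 28 and 35. Every date is a Wednesday.
Each is the 3rd Wednesday of its month.
3rd Wednesday of October 2033: Oct 19 2033.
November 2033 — 3rd Wednesday is Nov 16 2033.
December 2033 — 3rd Wednesday is Dec 21 2033.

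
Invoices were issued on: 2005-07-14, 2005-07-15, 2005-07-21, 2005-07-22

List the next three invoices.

Gaps: 1, 6, 1 days — not constant, but cyclic with period 2.
The events fall on every Thursday and Friday.
Next Thursday: 2005-07-28.
Next Friday: 2005-07-29.
Next Thursday: 2005-08-04.

2005-07-28, 2005-07-29, 2005-08-04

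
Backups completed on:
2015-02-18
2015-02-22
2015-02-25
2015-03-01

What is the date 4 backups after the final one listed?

2015-03-15

Every event lands on a Wednesday or Sunday (gaps cycle 4, 3, 4).
So the schedule is: every Wednesday and Sunday.
Next Wednesday: 2015-03-04.
Next Sunday: 2015-03-08.
Next Wednesday: 2015-03-11.
Next Sunday: 2015-03-15.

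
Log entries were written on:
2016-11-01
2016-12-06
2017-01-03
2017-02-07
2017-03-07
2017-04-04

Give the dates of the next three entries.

2017-05-02, 2017-06-06, 2017-07-04

These are Tuesdays at 28- or 35-day spacing (35, 28, 35, 28, 28).
The pattern: 1st Tuesday of the month.
1st Tuesday of May 2017: 2017-05-02.
1st Tuesday of June 2017: 2017-06-06.
1st Tuesday of July 2017: 2017-07-04.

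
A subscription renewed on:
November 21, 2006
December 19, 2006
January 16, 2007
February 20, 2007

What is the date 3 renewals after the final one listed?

These are Tuesdays at 28- or 35-day spacing (28, 28, 35).
The pattern: 3rd Tuesday of the month.
March 2007 — 3rd Tuesday is March 20, 2007.
April 2007 — 3rd Tuesday is April 17, 2007.
May 2007 — 3rd Tuesday is May 15, 2007.

May 15, 2007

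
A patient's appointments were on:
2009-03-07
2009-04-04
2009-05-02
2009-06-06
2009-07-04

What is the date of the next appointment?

2009-08-01

Gaps: 28, 28, 35, 28 days — a mix of 28 and 35. Every date is a Saturday.
Each is the 1st Saturday of its month.
August 2009 — 1st Saturday is 2009-08-01.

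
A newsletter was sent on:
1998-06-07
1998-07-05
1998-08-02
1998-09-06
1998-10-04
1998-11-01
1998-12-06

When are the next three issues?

1999-01-03, 1999-02-07, 1999-03-07

Gaps: 28, 28, 35, 28, 28, 35 days — a mix of 28 and 35. Every date is a Sunday.
Each is the 1st Sunday of its month.
1st Sunday of January 1999: 1999-01-03.
1st Sunday of February 1999: 1999-02-07.
1st Sunday of March 1999: 1999-03-07.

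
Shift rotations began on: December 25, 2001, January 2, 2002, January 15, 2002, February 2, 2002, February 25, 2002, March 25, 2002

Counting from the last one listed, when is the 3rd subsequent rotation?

Gaps: 8, 13, 18, 23, 28 days — each gap is 5 larger than the previous one.
Next gap: 33 days. March 25, 2002 + 33 days = April 27, 2002.
Next gap: 38 days. April 27, 2002 + 38 days = June 4, 2002.
Next gap: 43 days. June 4, 2002 + 43 days = July 17, 2002.

July 17, 2002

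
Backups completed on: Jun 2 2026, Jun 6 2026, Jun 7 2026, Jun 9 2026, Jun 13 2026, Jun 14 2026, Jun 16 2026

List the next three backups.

Gaps: 4, 1, 2, 4, 1, 2 days — not constant, but cyclic with period 3.
The events fall on every Tuesday, Saturday and Sunday.
The following Saturday is Jun 20 2026.
The following Sunday is Jun 21 2026.
Next Tuesday: Jun 23 2026.

Jun 20 2026, Jun 21 2026, Jun 23 2026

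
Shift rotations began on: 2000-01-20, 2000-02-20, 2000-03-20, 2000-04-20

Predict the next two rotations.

2000-05-20, 2000-06-20

Each date is the 20th; the gaps (31, 29, 31) track the month lengths.
The rule is the 20th of each month.
May 2000: 2000-05-20.
June 2000: 2000-06-20.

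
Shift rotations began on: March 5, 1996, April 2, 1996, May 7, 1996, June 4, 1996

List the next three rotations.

Gaps: 28, 35, 28 days — a mix of 28 and 35. Every date is a Tuesday.
Each is the 1st Tuesday of its month.
July 1996 — 1st Tuesday is July 2, 1996.
August 1996 — 1st Tuesday is August 6, 1996.
1st Tuesday of September 1996: September 3, 1996.

July 2, 1996; August 6, 1996; September 3, 1996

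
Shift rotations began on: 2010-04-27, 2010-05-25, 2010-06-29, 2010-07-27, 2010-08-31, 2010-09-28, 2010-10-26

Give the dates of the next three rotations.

2010-11-30, 2010-12-28, 2011-01-25

Every date is a Tuesday; gaps 28, 35, 28, 35, 28, 28 days.
Each is the last Tuesday of its month (at least one falls on the 29th or later, ruling out '4th Tuesday').
Last Tuesday of November 2010: 2010-11-30.
December 2010 ends with Tuesday 2010-12-28.
Last Tuesday of January 2011: 2011-01-25.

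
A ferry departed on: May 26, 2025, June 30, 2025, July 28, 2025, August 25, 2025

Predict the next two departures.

September 29, 2025; October 27, 2025

All Mondays; the gaps (35, 28, 28) vary with month length.
This is the last Monday of each month.
September 2025 ends with Monday September 29, 2025.
Last Monday of October 2025: October 27, 2025.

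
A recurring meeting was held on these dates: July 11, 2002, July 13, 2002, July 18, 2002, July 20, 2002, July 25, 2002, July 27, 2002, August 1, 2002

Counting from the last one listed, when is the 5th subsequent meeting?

Gaps: 2, 5, 2, 5, 2, 5 days — not constant, but cyclic with period 2.
The events fall on every Thursday and Saturday.
Next Saturday: August 3, 2002.
The following Thursday is August 8, 2002.
The following Saturday is August 10, 2002.
Next Thursday: August 15, 2002.
The following Saturday is August 17, 2002.

August 17, 2002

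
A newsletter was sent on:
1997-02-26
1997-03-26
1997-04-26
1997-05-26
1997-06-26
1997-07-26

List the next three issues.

The day-of-month is always 26 (28, 31, 30, 31, 30 days between events).
So this recurs on the 26th of each month.
Next: August 1997 → 1997-08-26.
September 1997: 1997-09-26.
October 1997: 1997-10-26.

1997-08-26, 1997-09-26, 1997-10-26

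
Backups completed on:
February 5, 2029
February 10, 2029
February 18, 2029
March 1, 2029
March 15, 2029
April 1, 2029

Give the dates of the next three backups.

Intervals are 5, 8, 11, 14, 17 days — an arithmetic progression with common difference 3.
Next gap: 20 days. April 1, 2029 + 20 days = April 21, 2029.
Next gap: 23 days. April 21, 2029 + 23 days = May 14, 2029.
Next gap: 26 days. May 14, 2029 + 26 days = June 9, 2029.

April 21, 2029; May 14, 2029; June 9, 2029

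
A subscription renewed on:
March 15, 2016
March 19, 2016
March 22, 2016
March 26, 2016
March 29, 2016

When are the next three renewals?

April 2, 2016; April 5, 2016; April 9, 2016

Gaps: 4, 3, 4, 3 days — not constant, but cyclic with period 2.
The events fall on every Tuesday and Saturday.
Next Saturday: April 2, 2016.
The following Tuesday is April 5, 2016.
The following Saturday is April 9, 2016.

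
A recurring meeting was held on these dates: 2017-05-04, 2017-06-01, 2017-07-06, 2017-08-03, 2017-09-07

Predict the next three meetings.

2017-10-05, 2017-11-02, 2017-12-07

All dates are Thursdays, 28, 35, 28, 35 days apart.
Specifically, the 1st Thursday of each month.
1st Thursday of October 2017: 2017-10-05.
1st Thursday of November 2017: 2017-11-02.
December 2017 — 1st Thursday is 2017-12-07.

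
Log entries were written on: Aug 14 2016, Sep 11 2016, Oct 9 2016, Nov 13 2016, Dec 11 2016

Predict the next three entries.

Gaps: 28, 28, 35, 28 days — a mix of 28 and 35. Every date is a Sunday.
Each is the 2nd Sunday of its month.
January 2017 — 2nd Sunday is Jan 8 2017.
2nd Sunday of February 2017: Feb 12 2017.
March 2017 — 2nd Sunday is Mar 12 2017.

Jan 8 2017, Feb 12 2017, Mar 12 2017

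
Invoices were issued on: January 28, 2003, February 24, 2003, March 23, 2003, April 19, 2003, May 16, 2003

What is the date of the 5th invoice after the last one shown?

The spacing is 27, 27, 27, 27 days — always 27 days.
May 16, 2003 + 27 days = June 12, 2003.
June 12, 2003 + 27 days = July 9, 2003.
July 9, 2003 + 27 days = August 5, 2003.
August 5, 2003 + 27 days = September 1, 2003.
September 1, 2003 + 27 days = September 28, 2003.

September 28, 2003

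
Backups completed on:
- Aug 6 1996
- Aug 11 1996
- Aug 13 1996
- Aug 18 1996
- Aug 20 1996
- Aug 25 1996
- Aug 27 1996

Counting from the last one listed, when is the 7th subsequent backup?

Sep 22 1996

The gap pattern 5, 2, 5, 2, 5, 2 repeats every 2 events.
These are the Tuesdays and Sundays of each week.
Next Sunday: Sep 1 1996.
Next Tuesday: Sep 3 1996.
The following Sunday is Sep 8 1996.
Next Tuesday: Sep 10 1996.
The following Sunday is Sep 15 1996.
The following Tuesday is Sep 17 1996.
Next Sunday: Sep 22 1996.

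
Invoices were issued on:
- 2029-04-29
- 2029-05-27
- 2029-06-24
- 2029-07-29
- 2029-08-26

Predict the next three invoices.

2029-09-30, 2029-10-28, 2029-11-25

All Sundays; the gaps (28, 28, 35, 28) vary with month length.
This is the last Sunday of each month.
Last Sunday of September 2029: 2029-09-30.
October 2029 ends with Sunday 2029-10-28.
November 2029 ends with Sunday 2029-11-25.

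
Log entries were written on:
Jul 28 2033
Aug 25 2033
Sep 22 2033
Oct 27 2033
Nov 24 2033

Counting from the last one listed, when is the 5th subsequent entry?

Gaps: 28, 28, 35, 28 days — a mix of 28 and 35. Every date is a Thursday.
Each is the 4th Thursday of its month.
4th Thursday of December 2033: Dec 22 2033.
4th Thursday of January 2034: Jan 26 2034.
February 2034 — 4th Thursday is Feb 23 2034.
4th Thursday of March 2034: Mar 23 2034.
4th Thursday of April 2034: Apr 27 2034.

Apr 27 2034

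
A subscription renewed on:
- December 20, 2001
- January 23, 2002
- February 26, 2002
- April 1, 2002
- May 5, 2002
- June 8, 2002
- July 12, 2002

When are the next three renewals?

August 15, 2002; September 18, 2002; October 22, 2002

Gaps between consecutive events: 34, 34, 34, 34, 34, 34 days — a constant 34-day interval.
July 12, 2002 + 34 days = August 15, 2002.
August 15, 2002 + 34 days = September 18, 2002.
September 18, 2002 + 34 days = October 22, 2002.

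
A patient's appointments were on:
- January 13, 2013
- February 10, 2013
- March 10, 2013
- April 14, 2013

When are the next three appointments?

All dates are Sundays, 28, 28, 35 days apart.
Specifically, the 2nd Sunday of each month.
2nd Sunday of May 2013: May 12, 2013.
June 2013 — 2nd Sunday is June 9, 2013.
July 2013 — 2nd Sunday is July 14, 2013.

May 12, 2013; June 9, 2013; July 14, 2013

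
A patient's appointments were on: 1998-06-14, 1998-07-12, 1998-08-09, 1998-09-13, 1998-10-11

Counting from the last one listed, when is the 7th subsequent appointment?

All dates are Sundays, 28, 28, 35, 28 days apart.
Specifically, the 2nd Sunday of each month.
2nd Sunday of November 1998: 1998-11-08.
2nd Sunday of December 1998: 1998-12-13.
2nd Sunday of January 1999: 1999-01-10.
February 1999 — 2nd Sunday is 1999-02-14.
2nd Sunday of March 1999: 1999-03-14.
2nd Sunday of April 1999: 1999-04-11.
2nd Sunday of May 1999: 1999-05-09.

1999-05-09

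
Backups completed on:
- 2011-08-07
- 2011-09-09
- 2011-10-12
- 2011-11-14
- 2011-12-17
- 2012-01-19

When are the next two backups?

Gaps between consecutive events: 33, 33, 33, 33, 33 days — a constant 33-day interval.
2012-01-19 + 33 days = 2012-02-21.
2012-02-21 + 33 days = 2012-03-25.

2012-02-21, 2012-03-25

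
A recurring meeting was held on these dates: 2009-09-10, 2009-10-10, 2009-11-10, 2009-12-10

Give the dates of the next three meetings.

Each date is the 10th; the gaps (30, 31, 30) track the month lengths.
The rule is the 10th of each month.
January 2010: 2010-01-10.
Next: February 2010 → 2010-02-10.
March 2010: 2010-03-10.

2010-01-10, 2010-02-10, 2010-03-10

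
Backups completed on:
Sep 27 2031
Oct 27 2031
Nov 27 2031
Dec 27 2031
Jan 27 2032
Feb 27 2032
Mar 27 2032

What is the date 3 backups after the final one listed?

Jun 27 2032

Each date is the 27th; the gaps (30, 31, 30, 31, 31, 29) track the month lengths.
The rule is the 27th of each month.
April 2032: Apr 27 2032.
Next: May 2032 → May 27 2032.
June 2032: Jun 27 2032.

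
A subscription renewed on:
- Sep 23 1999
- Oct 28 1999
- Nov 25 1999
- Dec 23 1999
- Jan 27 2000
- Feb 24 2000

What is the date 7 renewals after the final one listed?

Gaps: 35, 28, 28, 35, 28 days — a mix of 28 and 35. Every date is a Thursday.
Each is the 4th Thursday of its month.
4th Thursday of March 2000: Mar 23 2000.
April 2000 — 4th Thursday is Apr 27 2000.
4th Thursday of May 2000: May 25 2000.
June 2000 — 4th Thursday is Jun 22 2000.
4th Thursday of July 2000: Jul 27 2000.
4th Thursday of August 2000: Aug 24 2000.
4th Thursday of September 2000: Sep 28 2000.

Sep 28 2000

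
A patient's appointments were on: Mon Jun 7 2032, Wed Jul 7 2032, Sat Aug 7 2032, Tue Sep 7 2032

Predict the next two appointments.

Each date is the 7th; the gaps (30, 31, 31) track the month lengths.
The rule is the 7th of each month.
October 2032: Thu Oct 7 2032.
Next: November 2032 → Sun Nov 7 2032.

Thu Oct 7 2032, Sun Nov 7 2032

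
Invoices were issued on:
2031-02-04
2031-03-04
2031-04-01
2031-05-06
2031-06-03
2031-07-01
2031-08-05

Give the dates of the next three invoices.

2031-09-02, 2031-10-07, 2031-11-04

These are Tuesdays at 28- or 35-day spacing (28, 28, 35, 28, 28, 35).
The pattern: 1st Tuesday of the month.
1st Tuesday of September 2031: 2031-09-02.
1st Tuesday of October 2031: 2031-10-07.
1st Tuesday of November 2031: 2031-11-04.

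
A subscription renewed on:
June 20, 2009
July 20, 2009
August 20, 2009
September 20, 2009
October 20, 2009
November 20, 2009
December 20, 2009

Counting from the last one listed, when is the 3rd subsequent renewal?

March 20, 2010

The day-of-month is always 20 (30, 31, 31, 30, 31, 30 days between events).
So this recurs on the 20th of each month.
Next: January 2010 → January 20, 2010.
February 2010: February 20, 2010.
Next: March 2010 → March 20, 2010.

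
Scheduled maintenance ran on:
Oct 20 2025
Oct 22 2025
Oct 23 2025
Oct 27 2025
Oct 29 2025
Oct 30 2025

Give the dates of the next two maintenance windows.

Every event lands on a Monday or Wednesday or Thursday (gaps cycle 2, 1, 4, 2, 1).
So the schedule is: every Monday, Wednesday and Thursday.
Next Monday: Nov 3 2025.
The following Wednesday is Nov 5 2025.

Nov 3 2025, Nov 5 2025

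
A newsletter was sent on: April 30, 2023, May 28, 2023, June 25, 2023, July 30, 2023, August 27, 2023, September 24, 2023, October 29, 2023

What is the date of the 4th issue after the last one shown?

February 25, 2024

All Sundays; the gaps (28, 28, 35, 28, 28, 35) vary with month length.
This is the last Sunday of each month.
November 2023 ends with Sunday November 26, 2023.
December 2023 ends with Sunday December 31, 2023.
Last Sunday of January 2024: January 28, 2024.
February 2024 ends with Sunday February 25, 2024.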